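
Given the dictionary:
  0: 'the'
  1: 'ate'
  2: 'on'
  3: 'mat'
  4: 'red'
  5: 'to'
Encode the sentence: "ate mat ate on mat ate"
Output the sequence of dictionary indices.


Look up each word in the dictionary:
  'ate' -> 1
  'mat' -> 3
  'ate' -> 1
  'on' -> 2
  'mat' -> 3
  'ate' -> 1

Encoded: [1, 3, 1, 2, 3, 1]


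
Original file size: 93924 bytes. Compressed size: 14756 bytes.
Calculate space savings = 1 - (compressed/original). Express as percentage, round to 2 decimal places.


ratio = compressed/original = 14756/93924 = 0.157106
savings = 1 - ratio = 1 - 0.157106 = 0.842894
as a percentage: 0.842894 * 100 = 84.29%

Space savings = 1 - 14756/93924 = 84.29%


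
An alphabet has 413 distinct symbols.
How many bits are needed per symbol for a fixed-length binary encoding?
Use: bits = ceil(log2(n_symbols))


log2(413) = 8.69
Bracket: 2^8 = 256 < 413 <= 2^9 = 512
So ceil(log2(413)) = 9

bits = ceil(log2(413)) = ceil(8.69) = 9 bits


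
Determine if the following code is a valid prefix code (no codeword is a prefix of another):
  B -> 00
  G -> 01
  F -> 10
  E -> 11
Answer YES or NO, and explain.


Checking each pair (does one codeword prefix another?):
  B='00' vs G='01': no prefix
  B='00' vs F='10': no prefix
  B='00' vs E='11': no prefix
  G='01' vs B='00': no prefix
  G='01' vs F='10': no prefix
  G='01' vs E='11': no prefix
  F='10' vs B='00': no prefix
  F='10' vs G='01': no prefix
  F='10' vs E='11': no prefix
  E='11' vs B='00': no prefix
  E='11' vs G='01': no prefix
  E='11' vs F='10': no prefix
No violation found over all pairs.

YES -- this is a valid prefix code. No codeword is a prefix of any other codeword.


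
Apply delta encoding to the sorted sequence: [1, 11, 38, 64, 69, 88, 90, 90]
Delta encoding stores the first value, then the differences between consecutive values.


First value: 1
Deltas:
  11 - 1 = 10
  38 - 11 = 27
  64 - 38 = 26
  69 - 64 = 5
  88 - 69 = 19
  90 - 88 = 2
  90 - 90 = 0


Delta encoded: [1, 10, 27, 26, 5, 19, 2, 0]


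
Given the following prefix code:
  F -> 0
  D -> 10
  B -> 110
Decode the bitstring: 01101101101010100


Decoding step by step:
Bits 0 -> F
Bits 110 -> B
Bits 110 -> B
Bits 110 -> B
Bits 10 -> D
Bits 10 -> D
Bits 10 -> D
Bits 0 -> F


Decoded message: FBBBDDDF


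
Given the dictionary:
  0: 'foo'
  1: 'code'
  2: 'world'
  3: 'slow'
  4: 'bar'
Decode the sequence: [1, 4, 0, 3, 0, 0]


Look up each index in the dictionary:
  1 -> 'code'
  4 -> 'bar'
  0 -> 'foo'
  3 -> 'slow'
  0 -> 'foo'
  0 -> 'foo'

Decoded: "code bar foo slow foo foo"


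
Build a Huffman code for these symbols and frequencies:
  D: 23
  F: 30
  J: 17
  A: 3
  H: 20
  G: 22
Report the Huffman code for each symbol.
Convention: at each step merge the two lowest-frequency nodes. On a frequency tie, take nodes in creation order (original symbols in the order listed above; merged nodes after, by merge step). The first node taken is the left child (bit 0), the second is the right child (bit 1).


Huffman tree construction:
Step 1: Merge A(3) + J(17) = 20
Step 2: Merge H(20) + (A+J)(20) = 40
Step 3: Merge G(22) + D(23) = 45
Step 4: Merge F(30) + (H+(A+J))(40) = 70
Step 5: Merge (G+D)(45) + (F+(H+(A+J)))(70) = 115
Read each symbol's code off the tree from the root (left child = 0, right child = 1).

Codes:
  D: 01 (length 2)
  F: 10 (length 2)
  J: 1111 (length 4)
  A: 1110 (length 4)
  H: 110 (length 3)
  G: 00 (length 2)
Average code length: 290/115 = 2.5217 bits/symbol


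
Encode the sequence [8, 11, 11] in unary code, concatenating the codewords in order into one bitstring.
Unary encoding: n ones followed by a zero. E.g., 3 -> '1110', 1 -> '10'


Encode each number as n ones followed by a terminating 0:
  8 -> 111111110 (9 bits)
  11 -> 111111111110 (12 bits)
  11 -> 111111111110 (12 bits)
Total length = 9 + 12 + 12 = 33 bits.

Unary([8, 11, 11]) = 111111110111111111110111111111110 (33 bits)


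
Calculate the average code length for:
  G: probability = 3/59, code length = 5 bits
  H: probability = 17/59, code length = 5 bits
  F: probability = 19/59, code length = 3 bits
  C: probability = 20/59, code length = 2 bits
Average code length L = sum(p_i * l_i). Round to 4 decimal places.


Weighted contributions p_i * l_i:
  G: (3/59) * 5 = 15/59
  H: (17/59) * 5 = 85/59
  F: (19/59) * 3 = 57/59
  C: (20/59) * 2 = 40/59
Sum = (15 + 85 + 57 + 40)/59 = 197/59

L = 197/59 = 3.3390 bits/symbol


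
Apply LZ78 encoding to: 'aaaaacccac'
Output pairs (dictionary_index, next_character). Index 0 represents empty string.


LZ78 encoding steps:
Dictionary: {0: ''}
Step 1: w='' (idx 0), next='a' -> output (0, 'a'), add 'a' as idx 1
Step 2: w='a' (idx 1), next='a' -> output (1, 'a'), add 'aa' as idx 2
Step 3: w='aa' (idx 2), next='c' -> output (2, 'c'), add 'aac' as idx 3
Step 4: w='' (idx 0), next='c' -> output (0, 'c'), add 'c' as idx 4
Step 5: w='c' (idx 4), next='a' -> output (4, 'a'), add 'ca' as idx 5
Step 6: w='c' (idx 4), end of input -> output (4, '')


Encoded: [(0, 'a'), (1, 'a'), (2, 'c'), (0, 'c'), (4, 'a'), (4, '')]


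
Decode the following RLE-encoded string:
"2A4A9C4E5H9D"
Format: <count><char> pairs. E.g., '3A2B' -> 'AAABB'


Expanding each <count><char> pair:
  2A -> 'AA'
  4A -> 'AAAA'
  9C -> 'CCCCCCCCC'
  4E -> 'EEEE'
  5H -> 'HHHHH'
  9D -> 'DDDDDDDDD'

Decoded = AAAAAACCCCCCCCCEEEEHHHHHDDDDDDDDD


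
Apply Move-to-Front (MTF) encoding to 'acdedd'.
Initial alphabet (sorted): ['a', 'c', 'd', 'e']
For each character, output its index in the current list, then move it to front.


MTF encoding:
'a': index 0 in ['a', 'c', 'd', 'e'] -> ['a', 'c', 'd', 'e']
'c': index 1 in ['a', 'c', 'd', 'e'] -> ['c', 'a', 'd', 'e']
'd': index 2 in ['c', 'a', 'd', 'e'] -> ['d', 'c', 'a', 'e']
'e': index 3 in ['d', 'c', 'a', 'e'] -> ['e', 'd', 'c', 'a']
'd': index 1 in ['e', 'd', 'c', 'a'] -> ['d', 'e', 'c', 'a']
'd': index 0 in ['d', 'e', 'c', 'a'] -> ['d', 'e', 'c', 'a']


Output: [0, 1, 2, 3, 1, 0]


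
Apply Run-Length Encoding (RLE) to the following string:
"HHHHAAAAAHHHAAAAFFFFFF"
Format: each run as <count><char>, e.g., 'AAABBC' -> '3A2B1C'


Scanning runs left to right:
  i=0: run of 'H' x 4 -> '4H'
  i=4: run of 'A' x 5 -> '5A'
  i=9: run of 'H' x 3 -> '3H'
  i=12: run of 'A' x 4 -> '4A'
  i=16: run of 'F' x 6 -> '6F'

RLE = 4H5A3H4A6F


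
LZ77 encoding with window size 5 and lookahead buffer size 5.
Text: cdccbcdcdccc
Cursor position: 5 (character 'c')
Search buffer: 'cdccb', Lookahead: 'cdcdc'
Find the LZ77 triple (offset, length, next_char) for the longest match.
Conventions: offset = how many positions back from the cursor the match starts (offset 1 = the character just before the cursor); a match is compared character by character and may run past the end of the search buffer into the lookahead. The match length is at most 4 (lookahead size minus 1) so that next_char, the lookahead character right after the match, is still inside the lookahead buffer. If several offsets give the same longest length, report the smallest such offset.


Try each offset into the search buffer:
  offset=1 (pos 4, char 'b'): match length 0
  offset=2 (pos 3, char 'c'): match length 1
  offset=3 (pos 2, char 'c'): match length 1
  offset=4 (pos 1, char 'd'): match length 0
  offset=5 (pos 0, char 'c'): match length 3
Longest match has length 3 at offset 5.
next_char = character at position 5 + 3 = 8 -> 'd'

Best match: offset=5, length=3 (matching 'cdc' starting at position 0)
LZ77 triple: (5, 3, 'd')


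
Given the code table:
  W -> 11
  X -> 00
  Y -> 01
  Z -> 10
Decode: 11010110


Decoding:
11 -> W
01 -> Y
01 -> Y
10 -> Z


Result: WYYZ


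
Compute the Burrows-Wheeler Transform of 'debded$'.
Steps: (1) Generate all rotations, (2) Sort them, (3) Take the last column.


Rotations (sorted):
  0: $debded -> last char: d
  1: bded$de -> last char: e
  2: d$debde -> last char: e
  3: debded$ -> last char: $
  4: ded$deb -> last char: b
  5: ebded$d -> last char: d
  6: ed$debd -> last char: d


BWT = dee$bdd


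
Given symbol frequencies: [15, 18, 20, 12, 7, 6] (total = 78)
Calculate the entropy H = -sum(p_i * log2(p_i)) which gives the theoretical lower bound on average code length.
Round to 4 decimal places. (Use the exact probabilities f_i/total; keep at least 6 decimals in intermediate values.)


Per-symbol terms -p_i * log2(p_i) with p_i = f_i/78:
  p = 15/78 = 0.192308: log2(p) = -2.378512, -p*log2(p) = 0.457406
  p = 18/78 = 0.230769: log2(p) = -2.115477, -p*log2(p) = 0.488187
  p = 20/78 = 0.256410: log2(p) = -1.963474, -p*log2(p) = 0.503455
  p = 12/78 = 0.153846: log2(p) = -2.700440, -p*log2(p) = 0.415452
  p = 7/78 = 0.089744: log2(p) = -3.478047, -p*log2(p) = 0.312132
  p = 6/78 = 0.076923: log2(p) = -3.700440, -p*log2(p) = 0.284649
H = 0.457406 + 0.488187 + 0.503455 + 0.415452 + 0.312132 + 0.284649 = 2.461281

H = 2.4613 bits/symbol


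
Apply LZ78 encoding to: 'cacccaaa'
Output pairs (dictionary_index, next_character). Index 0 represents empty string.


LZ78 encoding steps:
Dictionary: {0: ''}
Step 1: w='' (idx 0), next='c' -> output (0, 'c'), add 'c' as idx 1
Step 2: w='' (idx 0), next='a' -> output (0, 'a'), add 'a' as idx 2
Step 3: w='c' (idx 1), next='c' -> output (1, 'c'), add 'cc' as idx 3
Step 4: w='c' (idx 1), next='a' -> output (1, 'a'), add 'ca' as idx 4
Step 5: w='a' (idx 2), next='a' -> output (2, 'a'), add 'aa' as idx 5


Encoded: [(0, 'c'), (0, 'a'), (1, 'c'), (1, 'a'), (2, 'a')]


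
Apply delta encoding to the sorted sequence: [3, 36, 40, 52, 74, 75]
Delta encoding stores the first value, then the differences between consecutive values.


First value: 3
Deltas:
  36 - 3 = 33
  40 - 36 = 4
  52 - 40 = 12
  74 - 52 = 22
  75 - 74 = 1


Delta encoded: [3, 33, 4, 12, 22, 1]


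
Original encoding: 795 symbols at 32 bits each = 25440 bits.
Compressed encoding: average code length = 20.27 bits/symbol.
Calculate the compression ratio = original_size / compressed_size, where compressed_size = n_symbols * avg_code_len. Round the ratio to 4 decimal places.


original_size = n_symbols * orig_bits = 795 * 32 = 25440 bits
compressed_size = n_symbols * avg_code_len = 795 * 20.27 = 16114.65 bits
ratio = original_size / compressed_size = 25440 / 16114.65 = 1.5787

Compression ratio = 1.5787


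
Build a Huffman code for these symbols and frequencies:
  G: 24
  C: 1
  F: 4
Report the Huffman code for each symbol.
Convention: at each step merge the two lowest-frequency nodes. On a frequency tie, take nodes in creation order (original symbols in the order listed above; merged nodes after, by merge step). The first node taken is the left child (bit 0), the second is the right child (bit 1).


Huffman tree construction:
Step 1: Merge C(1) + F(4) = 5
Step 2: Merge (C+F)(5) + G(24) = 29
Read each symbol's code off the tree from the root (left child = 0, right child = 1).

Codes:
  G: 1 (length 1)
  C: 00 (length 2)
  F: 01 (length 2)
Average code length: 34/29 = 1.1724 bits/symbol


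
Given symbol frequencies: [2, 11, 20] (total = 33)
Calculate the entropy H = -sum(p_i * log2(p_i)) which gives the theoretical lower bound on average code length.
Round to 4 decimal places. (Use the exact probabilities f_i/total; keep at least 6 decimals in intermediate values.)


Per-symbol terms -p_i * log2(p_i) with p_i = f_i/33:
  p = 2/33 = 0.060606: log2(p) = -4.044394, -p*log2(p) = 0.245115
  p = 11/33 = 0.333333: log2(p) = -1.584963, -p*log2(p) = 0.528321
  p = 20/33 = 0.606061: log2(p) = -0.722466, -p*log2(p) = 0.437858
H = 0.245115 + 0.528321 + 0.437858 = 1.211294

H = 1.2113 bits/symbol


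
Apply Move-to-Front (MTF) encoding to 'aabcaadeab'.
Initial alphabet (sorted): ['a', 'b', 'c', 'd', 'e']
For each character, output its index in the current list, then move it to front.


MTF encoding:
'a': index 0 in ['a', 'b', 'c', 'd', 'e'] -> ['a', 'b', 'c', 'd', 'e']
'a': index 0 in ['a', 'b', 'c', 'd', 'e'] -> ['a', 'b', 'c', 'd', 'e']
'b': index 1 in ['a', 'b', 'c', 'd', 'e'] -> ['b', 'a', 'c', 'd', 'e']
'c': index 2 in ['b', 'a', 'c', 'd', 'e'] -> ['c', 'b', 'a', 'd', 'e']
'a': index 2 in ['c', 'b', 'a', 'd', 'e'] -> ['a', 'c', 'b', 'd', 'e']
'a': index 0 in ['a', 'c', 'b', 'd', 'e'] -> ['a', 'c', 'b', 'd', 'e']
'd': index 3 in ['a', 'c', 'b', 'd', 'e'] -> ['d', 'a', 'c', 'b', 'e']
'e': index 4 in ['d', 'a', 'c', 'b', 'e'] -> ['e', 'd', 'a', 'c', 'b']
'a': index 2 in ['e', 'd', 'a', 'c', 'b'] -> ['a', 'e', 'd', 'c', 'b']
'b': index 4 in ['a', 'e', 'd', 'c', 'b'] -> ['b', 'a', 'e', 'd', 'c']


Output: [0, 0, 1, 2, 2, 0, 3, 4, 2, 4]


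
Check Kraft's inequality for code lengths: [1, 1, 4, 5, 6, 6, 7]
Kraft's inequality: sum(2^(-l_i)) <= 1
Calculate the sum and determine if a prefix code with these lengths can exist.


Sum = 2^(-1) + 2^(-1) + 2^(-4) + 2^(-5) + 2^(-6) + 2^(-6) + 2^(-7)
    = 0.5 + 0.5 + 0.0625 + 0.03125 + 0.015625 + 0.015625 + 0.0078125
    = 145/128 = 1.1328125
Since 1.1328125 > 1, Kraft's inequality is NOT satisfied.
A prefix code with these lengths CANNOT exist.

Kraft sum = 1.1328125. Not satisfied.


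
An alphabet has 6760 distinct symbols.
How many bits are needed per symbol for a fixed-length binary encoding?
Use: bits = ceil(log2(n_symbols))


log2(6760) = 12.7228
Bracket: 2^12 = 4096 < 6760 <= 2^13 = 8192
So ceil(log2(6760)) = 13

bits = ceil(log2(6760)) = ceil(12.7228) = 13 bits


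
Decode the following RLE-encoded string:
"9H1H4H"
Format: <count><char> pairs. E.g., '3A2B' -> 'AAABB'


Expanding each <count><char> pair:
  9H -> 'HHHHHHHHH'
  1H -> 'H'
  4H -> 'HHHH'

Decoded = HHHHHHHHHHHHHH


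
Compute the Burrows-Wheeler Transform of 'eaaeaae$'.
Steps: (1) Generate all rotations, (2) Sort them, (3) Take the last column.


Rotations (sorted):
  0: $eaaeaae -> last char: e
  1: aae$eaae -> last char: e
  2: aaeaae$e -> last char: e
  3: ae$eaaea -> last char: a
  4: aeaae$ea -> last char: a
  5: e$eaaeaa -> last char: a
  6: eaae$eaa -> last char: a
  7: eaaeaae$ -> last char: $


BWT = eeeaaaa$


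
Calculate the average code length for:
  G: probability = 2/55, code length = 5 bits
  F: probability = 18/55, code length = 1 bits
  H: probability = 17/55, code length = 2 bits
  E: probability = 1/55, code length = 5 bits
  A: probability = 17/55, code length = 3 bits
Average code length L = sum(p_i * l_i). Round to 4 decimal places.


Weighted contributions p_i * l_i:
  G: (2/55) * 5 = 10/55
  F: (18/55) * 1 = 18/55
  H: (17/55) * 2 = 34/55
  E: (1/55) * 5 = 5/55
  A: (17/55) * 3 = 51/55
Sum = (10 + 18 + 34 + 5 + 51)/55 = 118/55

L = 118/55 = 2.1455 bits/symbol


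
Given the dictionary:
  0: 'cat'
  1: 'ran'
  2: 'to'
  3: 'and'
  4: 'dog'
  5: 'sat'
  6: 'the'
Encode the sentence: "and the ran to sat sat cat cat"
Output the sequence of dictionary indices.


Look up each word in the dictionary:
  'and' -> 3
  'the' -> 6
  'ran' -> 1
  'to' -> 2
  'sat' -> 5
  'sat' -> 5
  'cat' -> 0
  'cat' -> 0

Encoded: [3, 6, 1, 2, 5, 5, 0, 0]


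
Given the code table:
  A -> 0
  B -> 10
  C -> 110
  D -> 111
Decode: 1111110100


Decoding:
111 -> D
111 -> D
0 -> A
10 -> B
0 -> A


Result: DDABA


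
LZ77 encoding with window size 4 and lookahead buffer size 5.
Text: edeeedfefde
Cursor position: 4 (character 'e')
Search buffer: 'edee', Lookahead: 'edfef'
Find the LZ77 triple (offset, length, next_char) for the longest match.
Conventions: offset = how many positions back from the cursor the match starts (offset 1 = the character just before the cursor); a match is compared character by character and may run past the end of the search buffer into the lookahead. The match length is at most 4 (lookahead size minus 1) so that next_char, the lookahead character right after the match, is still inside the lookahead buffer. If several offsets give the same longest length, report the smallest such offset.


Try each offset into the search buffer:
  offset=1 (pos 3, char 'e'): match length 1
  offset=2 (pos 2, char 'e'): match length 1
  offset=3 (pos 1, char 'd'): match length 0
  offset=4 (pos 0, char 'e'): match length 2
Longest match has length 2 at offset 4.
next_char = character at position 4 + 2 = 6 -> 'f'

Best match: offset=4, length=2 (matching 'ed' starting at position 0)
LZ77 triple: (4, 2, 'f')


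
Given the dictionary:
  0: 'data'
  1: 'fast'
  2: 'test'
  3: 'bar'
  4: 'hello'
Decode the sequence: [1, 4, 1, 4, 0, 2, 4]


Look up each index in the dictionary:
  1 -> 'fast'
  4 -> 'hello'
  1 -> 'fast'
  4 -> 'hello'
  0 -> 'data'
  2 -> 'test'
  4 -> 'hello'

Decoded: "fast hello fast hello data test hello"


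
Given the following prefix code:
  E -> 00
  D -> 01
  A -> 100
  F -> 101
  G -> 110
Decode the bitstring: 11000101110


Decoding step by step:
Bits 110 -> G
Bits 00 -> E
Bits 101 -> F
Bits 110 -> G


Decoded message: GEFG


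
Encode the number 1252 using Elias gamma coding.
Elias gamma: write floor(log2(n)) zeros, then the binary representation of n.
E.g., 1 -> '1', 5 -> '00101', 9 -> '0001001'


num_bits = floor(log2(1252)) + 1 = 11
leading_zeros = num_bits - 1 = 10
binary(1252) = 10011100100

Elias gamma(1252) = '0000000000' + '10011100100' = 000000000010011100100 (21 bits)


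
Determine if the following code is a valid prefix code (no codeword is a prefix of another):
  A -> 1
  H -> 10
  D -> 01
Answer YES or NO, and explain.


Checking each pair (does one codeword prefix another?):
  A='1' vs H='10': prefix -- VIOLATION

NO -- this is NOT a valid prefix code. A (1) is a prefix of H (10).


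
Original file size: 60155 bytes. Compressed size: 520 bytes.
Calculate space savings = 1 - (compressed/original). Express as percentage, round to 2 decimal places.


ratio = compressed/original = 520/60155 = 0.008644
savings = 1 - ratio = 1 - 0.008644 = 0.991356
as a percentage: 0.991356 * 100 = 99.14%

Space savings = 1 - 520/60155 = 99.14%


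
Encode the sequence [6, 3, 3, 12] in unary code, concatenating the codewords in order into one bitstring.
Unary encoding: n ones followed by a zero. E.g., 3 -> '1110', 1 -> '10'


Encode each number as n ones followed by a terminating 0:
  6 -> 1111110 (7 bits)
  3 -> 1110 (4 bits)
  3 -> 1110 (4 bits)
  12 -> 1111111111110 (13 bits)
Total length = 7 + 4 + 4 + 13 = 28 bits.

Unary([6, 3, 3, 12]) = 1111110111011101111111111110 (28 bits)


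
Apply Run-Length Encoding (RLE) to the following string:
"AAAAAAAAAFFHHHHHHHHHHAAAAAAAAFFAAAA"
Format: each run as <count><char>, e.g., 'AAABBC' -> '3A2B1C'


Scanning runs left to right:
  i=0: run of 'A' x 9 -> '9A'
  i=9: run of 'F' x 2 -> '2F'
  i=11: run of 'H' x 10 -> '10H'
  i=21: run of 'A' x 8 -> '8A'
  i=29: run of 'F' x 2 -> '2F'
  i=31: run of 'A' x 4 -> '4A'

RLE = 9A2F10H8A2F4A


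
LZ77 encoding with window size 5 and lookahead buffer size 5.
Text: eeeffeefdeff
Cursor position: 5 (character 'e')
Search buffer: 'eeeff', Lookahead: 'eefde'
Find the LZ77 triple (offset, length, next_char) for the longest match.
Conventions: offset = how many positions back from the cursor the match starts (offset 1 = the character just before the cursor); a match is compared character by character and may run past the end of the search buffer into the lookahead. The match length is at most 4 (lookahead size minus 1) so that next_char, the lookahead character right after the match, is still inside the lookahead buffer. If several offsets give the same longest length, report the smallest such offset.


Try each offset into the search buffer:
  offset=1 (pos 4, char 'f'): match length 0
  offset=2 (pos 3, char 'f'): match length 0
  offset=3 (pos 2, char 'e'): match length 1
  offset=4 (pos 1, char 'e'): match length 3
  offset=5 (pos 0, char 'e'): match length 2
Longest match has length 3 at offset 4.
next_char = character at position 5 + 3 = 8 -> 'd'

Best match: offset=4, length=3 (matching 'eef' starting at position 1)
LZ77 triple: (4, 3, 'd')


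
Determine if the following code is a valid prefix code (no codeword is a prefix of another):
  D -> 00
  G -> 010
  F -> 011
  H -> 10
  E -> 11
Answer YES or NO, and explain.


Checking each pair (does one codeword prefix another?):
  D='00' vs G='010': no prefix
  D='00' vs F='011': no prefix
  D='00' vs H='10': no prefix
  D='00' vs E='11': no prefix
  G='010' vs D='00': no prefix
  G='010' vs F='011': no prefix
  G='010' vs H='10': no prefix
  G='010' vs E='11': no prefix
  F='011' vs D='00': no prefix
  F='011' vs G='010': no prefix
  F='011' vs H='10': no prefix
  F='011' vs E='11': no prefix
  H='10' vs D='00': no prefix
  H='10' vs G='010': no prefix
  H='10' vs F='011': no prefix
  H='10' vs E='11': no prefix
  E='11' vs D='00': no prefix
  E='11' vs G='010': no prefix
  E='11' vs F='011': no prefix
  E='11' vs H='10': no prefix
No violation found over all pairs.

YES -- this is a valid prefix code. No codeword is a prefix of any other codeword.


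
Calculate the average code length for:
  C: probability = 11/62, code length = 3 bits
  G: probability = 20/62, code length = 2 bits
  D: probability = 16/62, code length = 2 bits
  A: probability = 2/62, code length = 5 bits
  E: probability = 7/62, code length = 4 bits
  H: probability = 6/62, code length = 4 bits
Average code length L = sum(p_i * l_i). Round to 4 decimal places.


Weighted contributions p_i * l_i:
  C: (11/62) * 3 = 33/62
  G: (20/62) * 2 = 40/62
  D: (16/62) * 2 = 32/62
  A: (2/62) * 5 = 10/62
  E: (7/62) * 4 = 28/62
  H: (6/62) * 4 = 24/62
Sum = (33 + 40 + 32 + 10 + 28 + 24)/62 = 167/62

L = 167/62 = 2.6935 bits/symbol


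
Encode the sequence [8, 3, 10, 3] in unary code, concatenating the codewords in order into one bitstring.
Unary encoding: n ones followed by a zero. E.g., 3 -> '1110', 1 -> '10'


Encode each number as n ones followed by a terminating 0:
  8 -> 111111110 (9 bits)
  3 -> 1110 (4 bits)
  10 -> 11111111110 (11 bits)
  3 -> 1110 (4 bits)
Total length = 9 + 4 + 11 + 4 = 28 bits.

Unary([8, 3, 10, 3]) = 1111111101110111111111101110 (28 bits)


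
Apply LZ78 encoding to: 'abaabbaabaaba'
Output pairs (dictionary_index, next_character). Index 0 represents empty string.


LZ78 encoding steps:
Dictionary: {0: ''}
Step 1: w='' (idx 0), next='a' -> output (0, 'a'), add 'a' as idx 1
Step 2: w='' (idx 0), next='b' -> output (0, 'b'), add 'b' as idx 2
Step 3: w='a' (idx 1), next='a' -> output (1, 'a'), add 'aa' as idx 3
Step 4: w='b' (idx 2), next='b' -> output (2, 'b'), add 'bb' as idx 4
Step 5: w='aa' (idx 3), next='b' -> output (3, 'b'), add 'aab' as idx 5
Step 6: w='aab' (idx 5), next='a' -> output (5, 'a'), add 'aaba' as idx 6


Encoded: [(0, 'a'), (0, 'b'), (1, 'a'), (2, 'b'), (3, 'b'), (5, 'a')]


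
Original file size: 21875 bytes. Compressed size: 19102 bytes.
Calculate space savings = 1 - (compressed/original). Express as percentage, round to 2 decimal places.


ratio = compressed/original = 19102/21875 = 0.873234
savings = 1 - ratio = 1 - 0.873234 = 0.126766
as a percentage: 0.126766 * 100 = 12.68%

Space savings = 1 - 19102/21875 = 12.68%


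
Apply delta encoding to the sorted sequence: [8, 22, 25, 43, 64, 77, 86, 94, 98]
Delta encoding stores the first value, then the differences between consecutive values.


First value: 8
Deltas:
  22 - 8 = 14
  25 - 22 = 3
  43 - 25 = 18
  64 - 43 = 21
  77 - 64 = 13
  86 - 77 = 9
  94 - 86 = 8
  98 - 94 = 4


Delta encoded: [8, 14, 3, 18, 21, 13, 9, 8, 4]


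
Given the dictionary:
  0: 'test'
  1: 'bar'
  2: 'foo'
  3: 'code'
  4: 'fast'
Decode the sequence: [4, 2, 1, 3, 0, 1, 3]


Look up each index in the dictionary:
  4 -> 'fast'
  2 -> 'foo'
  1 -> 'bar'
  3 -> 'code'
  0 -> 'test'
  1 -> 'bar'
  3 -> 'code'

Decoded: "fast foo bar code test bar code"


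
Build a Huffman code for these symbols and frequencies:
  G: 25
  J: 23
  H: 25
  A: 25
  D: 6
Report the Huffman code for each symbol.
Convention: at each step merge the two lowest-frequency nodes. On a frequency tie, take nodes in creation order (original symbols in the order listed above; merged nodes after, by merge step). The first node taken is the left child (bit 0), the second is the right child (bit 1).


Huffman tree construction:
Step 1: Merge D(6) + J(23) = 29
Step 2: Merge G(25) + H(25) = 50
Step 3: Merge A(25) + (D+J)(29) = 54
Step 4: Merge (G+H)(50) + (A+(D+J))(54) = 104
Read each symbol's code off the tree from the root (left child = 0, right child = 1).

Codes:
  G: 00 (length 2)
  J: 111 (length 3)
  H: 01 (length 2)
  A: 10 (length 2)
  D: 110 (length 3)
Average code length: 237/104 = 2.2788 bits/symbol


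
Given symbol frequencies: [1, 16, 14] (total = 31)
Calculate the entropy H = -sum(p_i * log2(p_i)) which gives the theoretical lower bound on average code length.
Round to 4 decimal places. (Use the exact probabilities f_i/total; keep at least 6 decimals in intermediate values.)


Per-symbol terms -p_i * log2(p_i) with p_i = f_i/31:
  p = 1/31 = 0.032258: log2(p) = -4.954196, -p*log2(p) = 0.159813
  p = 16/31 = 0.516129: log2(p) = -0.954196, -p*log2(p) = 0.492488
  p = 14/31 = 0.451613: log2(p) = -1.146841, -p*log2(p) = 0.517928
H = 0.159813 + 0.492488 + 0.517928 = 1.170229

H = 1.1702 bits/symbol


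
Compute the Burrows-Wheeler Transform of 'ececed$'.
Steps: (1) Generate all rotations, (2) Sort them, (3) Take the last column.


Rotations (sorted):
  0: $ececed -> last char: d
  1: ceced$e -> last char: e
  2: ced$ece -> last char: e
  3: d$ecece -> last char: e
  4: ececed$ -> last char: $
  5: eced$ec -> last char: c
  6: ed$ecec -> last char: c


BWT = deee$cc


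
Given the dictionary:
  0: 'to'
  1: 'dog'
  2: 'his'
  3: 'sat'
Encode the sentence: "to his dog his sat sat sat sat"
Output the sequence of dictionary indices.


Look up each word in the dictionary:
  'to' -> 0
  'his' -> 2
  'dog' -> 1
  'his' -> 2
  'sat' -> 3
  'sat' -> 3
  'sat' -> 3
  'sat' -> 3

Encoded: [0, 2, 1, 2, 3, 3, 3, 3]


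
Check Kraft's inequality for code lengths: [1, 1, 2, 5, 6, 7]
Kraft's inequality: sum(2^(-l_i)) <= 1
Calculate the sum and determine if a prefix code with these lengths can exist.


Sum = 2^(-1) + 2^(-1) + 2^(-2) + 2^(-5) + 2^(-6) + 2^(-7)
    = 0.5 + 0.5 + 0.25 + 0.03125 + 0.015625 + 0.0078125
    = 167/128 = 1.3046875
Since 1.3046875 > 1, Kraft's inequality is NOT satisfied.
A prefix code with these lengths CANNOT exist.

Kraft sum = 1.3046875. Not satisfied.


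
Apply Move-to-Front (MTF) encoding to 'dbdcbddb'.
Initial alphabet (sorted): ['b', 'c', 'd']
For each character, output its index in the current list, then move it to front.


MTF encoding:
'd': index 2 in ['b', 'c', 'd'] -> ['d', 'b', 'c']
'b': index 1 in ['d', 'b', 'c'] -> ['b', 'd', 'c']
'd': index 1 in ['b', 'd', 'c'] -> ['d', 'b', 'c']
'c': index 2 in ['d', 'b', 'c'] -> ['c', 'd', 'b']
'b': index 2 in ['c', 'd', 'b'] -> ['b', 'c', 'd']
'd': index 2 in ['b', 'c', 'd'] -> ['d', 'b', 'c']
'd': index 0 in ['d', 'b', 'c'] -> ['d', 'b', 'c']
'b': index 1 in ['d', 'b', 'c'] -> ['b', 'd', 'c']


Output: [2, 1, 1, 2, 2, 2, 0, 1]


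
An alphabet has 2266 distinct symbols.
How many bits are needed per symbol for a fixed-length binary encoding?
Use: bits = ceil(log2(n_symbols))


log2(2266) = 11.1459
Bracket: 2^11 = 2048 < 2266 <= 2^12 = 4096
So ceil(log2(2266)) = 12

bits = ceil(log2(2266)) = ceil(11.1459) = 12 bits


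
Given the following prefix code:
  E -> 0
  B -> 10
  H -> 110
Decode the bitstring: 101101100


Decoding step by step:
Bits 10 -> B
Bits 110 -> H
Bits 110 -> H
Bits 0 -> E


Decoded message: BHHE


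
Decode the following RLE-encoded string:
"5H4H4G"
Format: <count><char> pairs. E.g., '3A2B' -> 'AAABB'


Expanding each <count><char> pair:
  5H -> 'HHHHH'
  4H -> 'HHHH'
  4G -> 'GGGG'

Decoded = HHHHHHHHHGGGG


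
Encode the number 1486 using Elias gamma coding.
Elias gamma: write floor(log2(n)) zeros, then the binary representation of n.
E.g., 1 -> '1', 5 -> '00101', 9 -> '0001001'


num_bits = floor(log2(1486)) + 1 = 11
leading_zeros = num_bits - 1 = 10
binary(1486) = 10111001110

Elias gamma(1486) = '0000000000' + '10111001110' = 000000000010111001110 (21 bits)


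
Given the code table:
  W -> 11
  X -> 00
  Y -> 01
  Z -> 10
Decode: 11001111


Decoding:
11 -> W
00 -> X
11 -> W
11 -> W


Result: WXWW


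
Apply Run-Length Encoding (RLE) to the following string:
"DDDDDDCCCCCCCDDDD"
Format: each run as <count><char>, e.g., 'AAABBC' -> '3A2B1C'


Scanning runs left to right:
  i=0: run of 'D' x 6 -> '6D'
  i=6: run of 'C' x 7 -> '7C'
  i=13: run of 'D' x 4 -> '4D'

RLE = 6D7C4D


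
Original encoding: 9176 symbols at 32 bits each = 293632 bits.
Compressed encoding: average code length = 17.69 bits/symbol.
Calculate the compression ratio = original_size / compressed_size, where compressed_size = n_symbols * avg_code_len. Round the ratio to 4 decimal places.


original_size = n_symbols * orig_bits = 9176 * 32 = 293632 bits
compressed_size = n_symbols * avg_code_len = 9176 * 17.69 = 162323.44 bits
ratio = original_size / compressed_size = 293632 / 162323.44 = 1.8089

Compression ratio = 1.8089


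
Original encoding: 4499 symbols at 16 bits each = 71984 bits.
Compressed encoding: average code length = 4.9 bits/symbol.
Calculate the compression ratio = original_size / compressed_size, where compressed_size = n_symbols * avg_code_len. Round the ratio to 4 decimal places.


original_size = n_symbols * orig_bits = 4499 * 16 = 71984 bits
compressed_size = n_symbols * avg_code_len = 4499 * 4.9 = 22045.1 bits
ratio = original_size / compressed_size = 71984 / 22045.1 = 3.2653

Compression ratio = 3.2653


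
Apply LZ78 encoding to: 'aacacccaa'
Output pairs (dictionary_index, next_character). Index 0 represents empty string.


LZ78 encoding steps:
Dictionary: {0: ''}
Step 1: w='' (idx 0), next='a' -> output (0, 'a'), add 'a' as idx 1
Step 2: w='a' (idx 1), next='c' -> output (1, 'c'), add 'ac' as idx 2
Step 3: w='ac' (idx 2), next='c' -> output (2, 'c'), add 'acc' as idx 3
Step 4: w='' (idx 0), next='c' -> output (0, 'c'), add 'c' as idx 4
Step 5: w='a' (idx 1), next='a' -> output (1, 'a'), add 'aa' as idx 5


Encoded: [(0, 'a'), (1, 'c'), (2, 'c'), (0, 'c'), (1, 'a')]


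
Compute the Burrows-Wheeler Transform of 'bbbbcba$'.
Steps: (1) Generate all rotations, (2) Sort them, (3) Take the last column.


Rotations (sorted):
  0: $bbbbcba -> last char: a
  1: a$bbbbcb -> last char: b
  2: ba$bbbbc -> last char: c
  3: bbbbcba$ -> last char: $
  4: bbbcba$b -> last char: b
  5: bbcba$bb -> last char: b
  6: bcba$bbb -> last char: b
  7: cba$bbbb -> last char: b


BWT = abc$bbbb


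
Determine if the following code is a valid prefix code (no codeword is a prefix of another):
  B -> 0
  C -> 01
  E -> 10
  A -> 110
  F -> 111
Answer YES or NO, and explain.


Checking each pair (does one codeword prefix another?):
  B='0' vs C='01': prefix -- VIOLATION

NO -- this is NOT a valid prefix code. B (0) is a prefix of C (01).


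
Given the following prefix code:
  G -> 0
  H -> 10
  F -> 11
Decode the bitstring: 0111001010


Decoding step by step:
Bits 0 -> G
Bits 11 -> F
Bits 10 -> H
Bits 0 -> G
Bits 10 -> H
Bits 10 -> H


Decoded message: GFHGHH


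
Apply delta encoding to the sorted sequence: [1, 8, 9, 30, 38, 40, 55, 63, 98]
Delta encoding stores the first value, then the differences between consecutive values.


First value: 1
Deltas:
  8 - 1 = 7
  9 - 8 = 1
  30 - 9 = 21
  38 - 30 = 8
  40 - 38 = 2
  55 - 40 = 15
  63 - 55 = 8
  98 - 63 = 35


Delta encoded: [1, 7, 1, 21, 8, 2, 15, 8, 35]


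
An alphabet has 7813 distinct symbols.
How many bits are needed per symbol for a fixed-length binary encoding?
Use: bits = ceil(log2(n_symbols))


log2(7813) = 12.9317
Bracket: 2^12 = 4096 < 7813 <= 2^13 = 8192
So ceil(log2(7813)) = 13

bits = ceil(log2(7813)) = ceil(12.9317) = 13 bits


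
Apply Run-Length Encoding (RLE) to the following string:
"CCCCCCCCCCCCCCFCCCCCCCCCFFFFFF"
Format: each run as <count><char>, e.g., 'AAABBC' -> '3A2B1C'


Scanning runs left to right:
  i=0: run of 'C' x 14 -> '14C'
  i=14: run of 'F' x 1 -> '1F'
  i=15: run of 'C' x 9 -> '9C'
  i=24: run of 'F' x 6 -> '6F'

RLE = 14C1F9C6F


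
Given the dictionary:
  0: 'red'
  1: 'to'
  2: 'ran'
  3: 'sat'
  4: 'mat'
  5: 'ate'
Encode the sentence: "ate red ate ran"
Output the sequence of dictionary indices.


Look up each word in the dictionary:
  'ate' -> 5
  'red' -> 0
  'ate' -> 5
  'ran' -> 2

Encoded: [5, 0, 5, 2]


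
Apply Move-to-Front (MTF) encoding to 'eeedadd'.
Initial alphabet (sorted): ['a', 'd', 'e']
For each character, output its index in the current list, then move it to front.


MTF encoding:
'e': index 2 in ['a', 'd', 'e'] -> ['e', 'a', 'd']
'e': index 0 in ['e', 'a', 'd'] -> ['e', 'a', 'd']
'e': index 0 in ['e', 'a', 'd'] -> ['e', 'a', 'd']
'd': index 2 in ['e', 'a', 'd'] -> ['d', 'e', 'a']
'a': index 2 in ['d', 'e', 'a'] -> ['a', 'd', 'e']
'd': index 1 in ['a', 'd', 'e'] -> ['d', 'a', 'e']
'd': index 0 in ['d', 'a', 'e'] -> ['d', 'a', 'e']


Output: [2, 0, 0, 2, 2, 1, 0]


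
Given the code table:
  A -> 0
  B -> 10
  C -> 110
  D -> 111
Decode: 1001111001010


Decoding:
10 -> B
0 -> A
111 -> D
10 -> B
0 -> A
10 -> B
10 -> B


Result: BADBABB


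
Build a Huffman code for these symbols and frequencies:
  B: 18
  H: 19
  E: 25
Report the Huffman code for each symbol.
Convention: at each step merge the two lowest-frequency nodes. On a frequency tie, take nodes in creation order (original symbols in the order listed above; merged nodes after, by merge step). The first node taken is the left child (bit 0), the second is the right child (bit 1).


Huffman tree construction:
Step 1: Merge B(18) + H(19) = 37
Step 2: Merge E(25) + (B+H)(37) = 62
Read each symbol's code off the tree from the root (left child = 0, right child = 1).

Codes:
  B: 10 (length 2)
  H: 11 (length 2)
  E: 0 (length 1)
Average code length: 99/62 = 1.5968 bits/symbol


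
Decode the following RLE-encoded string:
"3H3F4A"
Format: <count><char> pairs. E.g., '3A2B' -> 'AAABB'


Expanding each <count><char> pair:
  3H -> 'HHH'
  3F -> 'FFF'
  4A -> 'AAAA'

Decoded = HHHFFFAAAA


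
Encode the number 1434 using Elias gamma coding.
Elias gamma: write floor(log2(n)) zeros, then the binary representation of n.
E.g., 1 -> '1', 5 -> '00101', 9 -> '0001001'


num_bits = floor(log2(1434)) + 1 = 11
leading_zeros = num_bits - 1 = 10
binary(1434) = 10110011010

Elias gamma(1434) = '0000000000' + '10110011010' = 000000000010110011010 (21 bits)


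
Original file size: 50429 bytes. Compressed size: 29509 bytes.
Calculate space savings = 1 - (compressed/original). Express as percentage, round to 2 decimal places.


ratio = compressed/original = 29509/50429 = 0.585159
savings = 1 - ratio = 1 - 0.585159 = 0.414841
as a percentage: 0.414841 * 100 = 41.48%

Space savings = 1 - 29509/50429 = 41.48%


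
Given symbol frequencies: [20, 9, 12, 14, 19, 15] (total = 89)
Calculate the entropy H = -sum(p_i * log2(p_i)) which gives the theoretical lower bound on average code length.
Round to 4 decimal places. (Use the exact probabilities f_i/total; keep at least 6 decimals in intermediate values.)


Per-symbol terms -p_i * log2(p_i) with p_i = f_i/89:
  p = 20/89 = 0.224719: log2(p) = -2.153805, -p*log2(p) = 0.484001
  p = 9/89 = 0.101124: log2(p) = -3.305808, -p*log2(p) = 0.334295
  p = 12/89 = 0.134831: log2(p) = -2.890771, -p*log2(p) = 0.389767
  p = 14/89 = 0.157303: log2(p) = -2.668379, -p*log2(p) = 0.419745
  p = 19/89 = 0.213483: log2(p) = -2.227806, -p*log2(p) = 0.475599
  p = 15/89 = 0.168539: log2(p) = -2.568843, -p*log2(p) = 0.432951
H = 0.484001 + 0.334295 + 0.389767 + 0.419745 + 0.475599 + 0.432951 = 2.536358

H = 2.5364 bits/symbol


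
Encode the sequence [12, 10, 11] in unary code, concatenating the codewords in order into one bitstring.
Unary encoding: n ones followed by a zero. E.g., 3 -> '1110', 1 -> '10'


Encode each number as n ones followed by a terminating 0:
  12 -> 1111111111110 (13 bits)
  10 -> 11111111110 (11 bits)
  11 -> 111111111110 (12 bits)
Total length = 13 + 11 + 12 = 36 bits.

Unary([12, 10, 11]) = 111111111111011111111110111111111110 (36 bits)


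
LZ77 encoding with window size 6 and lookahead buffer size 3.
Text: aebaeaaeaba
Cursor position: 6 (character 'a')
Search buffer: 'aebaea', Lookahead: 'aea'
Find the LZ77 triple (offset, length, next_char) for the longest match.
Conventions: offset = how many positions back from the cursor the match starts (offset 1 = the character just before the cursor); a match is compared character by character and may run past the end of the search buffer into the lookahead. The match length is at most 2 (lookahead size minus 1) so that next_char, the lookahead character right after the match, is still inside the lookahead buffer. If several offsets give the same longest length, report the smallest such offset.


Try each offset into the search buffer:
  offset=1 (pos 5, char 'a'): match length 1
  offset=2 (pos 4, char 'e'): match length 0
  offset=3 (pos 3, char 'a'): match length 2
  offset=4 (pos 2, char 'b'): match length 0
  offset=5 (pos 1, char 'e'): match length 0
  offset=6 (pos 0, char 'a'): match length 2
Longest match has length 2, found at offsets 3, 6; take the smallest, offset 3.
next_char = character at position 6 + 2 = 8 -> 'a'

Best match: offset=3, length=2 (matching 'ae' starting at position 3)
LZ77 triple: (3, 2, 'a')


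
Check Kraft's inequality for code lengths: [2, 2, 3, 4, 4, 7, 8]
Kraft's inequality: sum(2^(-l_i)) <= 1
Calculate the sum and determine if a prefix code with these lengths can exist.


Sum = 2^(-2) + 2^(-2) + 2^(-3) + 2^(-4) + 2^(-4) + 2^(-7) + 2^(-8)
    = 0.25 + 0.25 + 0.125 + 0.0625 + 0.0625 + 0.0078125 + 0.00390625
    = 195/256 = 0.76171875
Since 0.76171875 <= 1, Kraft's inequality IS satisfied.
A prefix code with these lengths CAN exist.

Kraft sum = 0.76171875. Satisfied.


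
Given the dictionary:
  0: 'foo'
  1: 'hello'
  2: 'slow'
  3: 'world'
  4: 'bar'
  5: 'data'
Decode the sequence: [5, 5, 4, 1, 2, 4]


Look up each index in the dictionary:
  5 -> 'data'
  5 -> 'data'
  4 -> 'bar'
  1 -> 'hello'
  2 -> 'slow'
  4 -> 'bar'

Decoded: "data data bar hello slow bar"


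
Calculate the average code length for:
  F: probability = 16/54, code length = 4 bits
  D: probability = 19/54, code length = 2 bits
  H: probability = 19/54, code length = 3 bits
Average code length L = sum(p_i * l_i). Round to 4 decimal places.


Weighted contributions p_i * l_i:
  F: (16/54) * 4 = 64/54
  D: (19/54) * 2 = 38/54
  H: (19/54) * 3 = 57/54
Sum = (64 + 38 + 57)/54 = 159/54

L = 159/54 = 2.9444 bits/symbol


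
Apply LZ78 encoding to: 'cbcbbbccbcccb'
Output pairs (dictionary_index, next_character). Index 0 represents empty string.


LZ78 encoding steps:
Dictionary: {0: ''}
Step 1: w='' (idx 0), next='c' -> output (0, 'c'), add 'c' as idx 1
Step 2: w='' (idx 0), next='b' -> output (0, 'b'), add 'b' as idx 2
Step 3: w='c' (idx 1), next='b' -> output (1, 'b'), add 'cb' as idx 3
Step 4: w='b' (idx 2), next='b' -> output (2, 'b'), add 'bb' as idx 4
Step 5: w='c' (idx 1), next='c' -> output (1, 'c'), add 'cc' as idx 5
Step 6: w='b' (idx 2), next='c' -> output (2, 'c'), add 'bc' as idx 6
Step 7: w='cc' (idx 5), next='b' -> output (5, 'b'), add 'ccb' as idx 7


Encoded: [(0, 'c'), (0, 'b'), (1, 'b'), (2, 'b'), (1, 'c'), (2, 'c'), (5, 'b')]


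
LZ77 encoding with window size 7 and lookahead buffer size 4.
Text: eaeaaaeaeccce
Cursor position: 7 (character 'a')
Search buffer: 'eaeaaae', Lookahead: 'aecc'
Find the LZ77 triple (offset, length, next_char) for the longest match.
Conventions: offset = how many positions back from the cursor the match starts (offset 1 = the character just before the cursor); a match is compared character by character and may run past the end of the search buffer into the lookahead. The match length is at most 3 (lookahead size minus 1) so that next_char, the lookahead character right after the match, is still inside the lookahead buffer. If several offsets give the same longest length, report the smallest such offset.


Try each offset into the search buffer:
  offset=1 (pos 6, char 'e'): match length 0
  offset=2 (pos 5, char 'a'): match length 2
  offset=3 (pos 4, char 'a'): match length 1
  offset=4 (pos 3, char 'a'): match length 1
  offset=5 (pos 2, char 'e'): match length 0
  offset=6 (pos 1, char 'a'): match length 2
  offset=7 (pos 0, char 'e'): match length 0
Longest match has length 2, found at offsets 2, 6; take the smallest, offset 2.
next_char = character at position 7 + 2 = 9 -> 'c'

Best match: offset=2, length=2 (matching 'ae' starting at position 5)
LZ77 triple: (2, 2, 'c')
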